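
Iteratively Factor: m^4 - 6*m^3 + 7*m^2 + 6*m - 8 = (m - 4)*(m^3 - 2*m^2 - m + 2) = (m - 4)*(m + 1)*(m^2 - 3*m + 2) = (m - 4)*(m - 2)*(m + 1)*(m - 1)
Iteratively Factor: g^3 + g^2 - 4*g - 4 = (g - 2)*(g^2 + 3*g + 2) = (g - 2)*(g + 1)*(g + 2)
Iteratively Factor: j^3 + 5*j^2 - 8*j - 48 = (j + 4)*(j^2 + j - 12) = (j + 4)^2*(j - 3)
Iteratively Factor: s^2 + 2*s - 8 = (s + 4)*(s - 2)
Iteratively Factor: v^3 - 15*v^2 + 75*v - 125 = (v - 5)*(v^2 - 10*v + 25) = (v - 5)^2*(v - 5)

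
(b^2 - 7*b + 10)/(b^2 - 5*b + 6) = (b - 5)/(b - 3)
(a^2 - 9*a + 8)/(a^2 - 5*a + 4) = (a - 8)/(a - 4)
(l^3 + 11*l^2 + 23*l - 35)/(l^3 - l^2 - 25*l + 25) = (l + 7)/(l - 5)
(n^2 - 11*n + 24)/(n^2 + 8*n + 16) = (n^2 - 11*n + 24)/(n^2 + 8*n + 16)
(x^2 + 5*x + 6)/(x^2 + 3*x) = (x + 2)/x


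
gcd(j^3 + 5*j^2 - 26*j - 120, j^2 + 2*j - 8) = j + 4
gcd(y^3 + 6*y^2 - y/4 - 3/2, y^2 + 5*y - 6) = y + 6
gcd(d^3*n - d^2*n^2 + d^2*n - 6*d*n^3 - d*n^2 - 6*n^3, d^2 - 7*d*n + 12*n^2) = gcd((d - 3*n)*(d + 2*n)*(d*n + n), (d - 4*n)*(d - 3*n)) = d - 3*n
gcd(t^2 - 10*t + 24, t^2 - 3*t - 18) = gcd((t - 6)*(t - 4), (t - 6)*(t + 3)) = t - 6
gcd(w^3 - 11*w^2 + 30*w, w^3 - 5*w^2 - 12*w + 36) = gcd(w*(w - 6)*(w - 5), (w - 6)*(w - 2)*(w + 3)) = w - 6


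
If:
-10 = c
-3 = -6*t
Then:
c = -10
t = 1/2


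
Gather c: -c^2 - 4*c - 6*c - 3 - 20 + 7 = -c^2 - 10*c - 16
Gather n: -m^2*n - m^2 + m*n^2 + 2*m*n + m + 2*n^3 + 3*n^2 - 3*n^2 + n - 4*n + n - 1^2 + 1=-m^2 + m*n^2 + m + 2*n^3 + n*(-m^2 + 2*m - 2)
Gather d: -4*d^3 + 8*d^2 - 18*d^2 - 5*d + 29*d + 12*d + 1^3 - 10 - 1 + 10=-4*d^3 - 10*d^2 + 36*d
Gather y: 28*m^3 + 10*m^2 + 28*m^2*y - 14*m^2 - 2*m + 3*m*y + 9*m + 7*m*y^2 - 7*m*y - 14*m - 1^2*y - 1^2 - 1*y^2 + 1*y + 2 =28*m^3 - 4*m^2 - 7*m + y^2*(7*m - 1) + y*(28*m^2 - 4*m) + 1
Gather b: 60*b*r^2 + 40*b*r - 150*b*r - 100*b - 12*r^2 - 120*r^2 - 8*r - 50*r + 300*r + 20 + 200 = b*(60*r^2 - 110*r - 100) - 132*r^2 + 242*r + 220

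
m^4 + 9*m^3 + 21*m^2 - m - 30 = (m - 1)*(m + 2)*(m + 3)*(m + 5)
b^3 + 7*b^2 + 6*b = b*(b + 1)*(b + 6)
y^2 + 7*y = y*(y + 7)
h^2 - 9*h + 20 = (h - 5)*(h - 4)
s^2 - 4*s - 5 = (s - 5)*(s + 1)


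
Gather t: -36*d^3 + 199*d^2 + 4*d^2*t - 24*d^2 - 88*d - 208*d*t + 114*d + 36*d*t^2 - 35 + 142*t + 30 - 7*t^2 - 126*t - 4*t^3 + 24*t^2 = -36*d^3 + 175*d^2 + 26*d - 4*t^3 + t^2*(36*d + 17) + t*(4*d^2 - 208*d + 16) - 5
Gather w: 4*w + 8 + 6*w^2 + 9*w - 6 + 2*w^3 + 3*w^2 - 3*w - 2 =2*w^3 + 9*w^2 + 10*w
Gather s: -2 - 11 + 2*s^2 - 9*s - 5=2*s^2 - 9*s - 18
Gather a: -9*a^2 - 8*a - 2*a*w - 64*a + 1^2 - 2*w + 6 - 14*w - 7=-9*a^2 + a*(-2*w - 72) - 16*w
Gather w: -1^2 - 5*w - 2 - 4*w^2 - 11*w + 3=-4*w^2 - 16*w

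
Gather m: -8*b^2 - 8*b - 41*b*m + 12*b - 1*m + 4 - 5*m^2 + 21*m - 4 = -8*b^2 + 4*b - 5*m^2 + m*(20 - 41*b)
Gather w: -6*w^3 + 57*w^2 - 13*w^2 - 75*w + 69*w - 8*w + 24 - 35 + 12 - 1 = -6*w^3 + 44*w^2 - 14*w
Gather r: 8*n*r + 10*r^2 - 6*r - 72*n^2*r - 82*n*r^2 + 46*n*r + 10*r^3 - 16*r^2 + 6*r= 10*r^3 + r^2*(-82*n - 6) + r*(-72*n^2 + 54*n)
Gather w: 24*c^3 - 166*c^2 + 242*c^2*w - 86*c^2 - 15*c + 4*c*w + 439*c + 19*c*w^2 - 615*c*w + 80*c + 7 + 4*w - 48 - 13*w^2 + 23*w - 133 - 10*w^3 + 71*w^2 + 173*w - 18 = 24*c^3 - 252*c^2 + 504*c - 10*w^3 + w^2*(19*c + 58) + w*(242*c^2 - 611*c + 200) - 192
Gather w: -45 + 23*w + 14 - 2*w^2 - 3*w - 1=-2*w^2 + 20*w - 32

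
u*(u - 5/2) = u^2 - 5*u/2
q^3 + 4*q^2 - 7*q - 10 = (q - 2)*(q + 1)*(q + 5)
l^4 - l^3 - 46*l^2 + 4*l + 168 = (l - 7)*(l - 2)*(l + 2)*(l + 6)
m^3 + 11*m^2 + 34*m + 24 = (m + 1)*(m + 4)*(m + 6)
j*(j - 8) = j^2 - 8*j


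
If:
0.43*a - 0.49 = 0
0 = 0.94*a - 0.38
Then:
No Solution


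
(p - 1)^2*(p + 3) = p^3 + p^2 - 5*p + 3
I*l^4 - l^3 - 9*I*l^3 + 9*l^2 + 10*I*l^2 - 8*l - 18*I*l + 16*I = (l - 8)*(l - 1)*(l + 2*I)*(I*l + 1)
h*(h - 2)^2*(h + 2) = h^4 - 2*h^3 - 4*h^2 + 8*h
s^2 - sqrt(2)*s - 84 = (s - 7*sqrt(2))*(s + 6*sqrt(2))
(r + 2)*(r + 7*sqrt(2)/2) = r^2 + 2*r + 7*sqrt(2)*r/2 + 7*sqrt(2)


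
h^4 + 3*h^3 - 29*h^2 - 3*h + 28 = (h - 4)*(h - 1)*(h + 1)*(h + 7)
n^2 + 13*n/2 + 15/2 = (n + 3/2)*(n + 5)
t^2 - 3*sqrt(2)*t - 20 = (t - 5*sqrt(2))*(t + 2*sqrt(2))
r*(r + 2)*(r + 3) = r^3 + 5*r^2 + 6*r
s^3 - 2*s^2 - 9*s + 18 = (s - 3)*(s - 2)*(s + 3)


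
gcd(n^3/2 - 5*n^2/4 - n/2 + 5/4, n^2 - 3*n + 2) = n - 1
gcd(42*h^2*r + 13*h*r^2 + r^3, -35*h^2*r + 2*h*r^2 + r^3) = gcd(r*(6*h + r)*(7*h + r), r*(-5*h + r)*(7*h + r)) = 7*h*r + r^2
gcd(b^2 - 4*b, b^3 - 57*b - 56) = 1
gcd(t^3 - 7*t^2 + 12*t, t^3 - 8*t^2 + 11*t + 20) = t - 4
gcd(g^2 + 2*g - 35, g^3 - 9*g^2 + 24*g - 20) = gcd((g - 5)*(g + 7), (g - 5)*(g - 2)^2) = g - 5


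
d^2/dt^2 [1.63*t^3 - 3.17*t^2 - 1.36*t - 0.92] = 9.78*t - 6.34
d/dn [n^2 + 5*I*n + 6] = 2*n + 5*I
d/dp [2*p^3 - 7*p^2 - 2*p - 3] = 6*p^2 - 14*p - 2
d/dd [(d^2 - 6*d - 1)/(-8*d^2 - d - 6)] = 7*(-7*d^2 - 4*d + 5)/(64*d^4 + 16*d^3 + 97*d^2 + 12*d + 36)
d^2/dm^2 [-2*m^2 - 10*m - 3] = -4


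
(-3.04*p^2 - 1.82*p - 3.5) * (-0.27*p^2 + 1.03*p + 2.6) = 0.8208*p^4 - 2.6398*p^3 - 8.8336*p^2 - 8.337*p - 9.1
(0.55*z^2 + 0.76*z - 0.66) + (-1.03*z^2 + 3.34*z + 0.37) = -0.48*z^2 + 4.1*z - 0.29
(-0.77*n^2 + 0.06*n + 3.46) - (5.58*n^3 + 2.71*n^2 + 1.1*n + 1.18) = -5.58*n^3 - 3.48*n^2 - 1.04*n + 2.28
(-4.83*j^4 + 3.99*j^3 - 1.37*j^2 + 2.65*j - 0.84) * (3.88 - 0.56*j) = 2.7048*j^5 - 20.9748*j^4 + 16.2484*j^3 - 6.7996*j^2 + 10.7524*j - 3.2592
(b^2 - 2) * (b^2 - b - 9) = b^4 - b^3 - 11*b^2 + 2*b + 18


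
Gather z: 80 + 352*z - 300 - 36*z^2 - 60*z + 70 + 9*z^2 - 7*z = -27*z^2 + 285*z - 150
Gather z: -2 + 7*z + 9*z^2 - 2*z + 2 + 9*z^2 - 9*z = 18*z^2 - 4*z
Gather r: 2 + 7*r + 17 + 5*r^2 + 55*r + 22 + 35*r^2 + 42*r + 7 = 40*r^2 + 104*r + 48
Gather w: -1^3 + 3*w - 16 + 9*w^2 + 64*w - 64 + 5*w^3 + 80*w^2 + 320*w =5*w^3 + 89*w^2 + 387*w - 81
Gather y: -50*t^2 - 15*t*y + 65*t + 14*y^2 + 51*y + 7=-50*t^2 + 65*t + 14*y^2 + y*(51 - 15*t) + 7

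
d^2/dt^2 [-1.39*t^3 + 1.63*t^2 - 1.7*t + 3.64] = 3.26 - 8.34*t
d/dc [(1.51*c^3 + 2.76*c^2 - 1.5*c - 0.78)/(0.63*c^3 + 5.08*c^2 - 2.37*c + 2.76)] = (5.932*c^4 - 5.2674*c^3 + 15.0558*c^2 + 23.16*c - 5.9886)/(0.3969*c^6 + 6.4008*c^5 + 22.8202*c^4 - 20.6016*c^3 + 33.6585*c^2 - 13.0824*c + 7.6176)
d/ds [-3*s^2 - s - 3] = -6*s - 1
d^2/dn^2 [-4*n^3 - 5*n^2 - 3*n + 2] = -24*n - 10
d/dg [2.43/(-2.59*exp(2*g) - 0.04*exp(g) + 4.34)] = (12.5874*exp(g) + 0.0972)*exp(g)/(2.59*exp(2*g) + 0.04*exp(g) - 4.34)^2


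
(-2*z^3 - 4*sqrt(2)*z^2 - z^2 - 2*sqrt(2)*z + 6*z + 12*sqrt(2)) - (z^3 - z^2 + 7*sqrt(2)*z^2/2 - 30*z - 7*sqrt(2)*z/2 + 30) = -3*z^3 - 15*sqrt(2)*z^2/2 + 3*sqrt(2)*z/2 + 36*z - 30 + 12*sqrt(2)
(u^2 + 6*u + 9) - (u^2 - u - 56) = 7*u + 65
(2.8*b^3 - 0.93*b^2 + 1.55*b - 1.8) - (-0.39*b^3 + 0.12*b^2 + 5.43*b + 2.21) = 3.19*b^3 - 1.05*b^2 - 3.88*b - 4.01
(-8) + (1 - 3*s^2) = -3*s^2 - 7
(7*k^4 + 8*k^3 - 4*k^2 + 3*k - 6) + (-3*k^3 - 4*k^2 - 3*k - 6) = 7*k^4 + 5*k^3 - 8*k^2 - 12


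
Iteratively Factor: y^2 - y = (y - 1)*(y)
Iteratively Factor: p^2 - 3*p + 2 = (p - 1)*(p - 2)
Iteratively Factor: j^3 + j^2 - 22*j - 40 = (j - 5)*(j^2 + 6*j + 8) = (j - 5)*(j + 4)*(j + 2)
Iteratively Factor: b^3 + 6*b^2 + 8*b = (b + 4)*(b^2 + 2*b) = b*(b + 4)*(b + 2)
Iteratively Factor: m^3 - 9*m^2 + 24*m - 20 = (m - 2)*(m^2 - 7*m + 10) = (m - 2)^2*(m - 5)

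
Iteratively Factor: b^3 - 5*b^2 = (b)*(b^2 - 5*b) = b^2*(b - 5)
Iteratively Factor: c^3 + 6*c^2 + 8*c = (c)*(c^2 + 6*c + 8) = c*(c + 2)*(c + 4)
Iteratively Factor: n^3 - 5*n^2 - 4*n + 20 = (n + 2)*(n^2 - 7*n + 10) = (n - 5)*(n + 2)*(n - 2)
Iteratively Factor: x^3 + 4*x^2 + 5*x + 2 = (x + 1)*(x^2 + 3*x + 2) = (x + 1)^2*(x + 2)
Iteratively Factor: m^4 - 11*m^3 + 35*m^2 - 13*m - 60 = (m - 5)*(m^3 - 6*m^2 + 5*m + 12) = (m - 5)*(m - 4)*(m^2 - 2*m - 3) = (m - 5)*(m - 4)*(m + 1)*(m - 3)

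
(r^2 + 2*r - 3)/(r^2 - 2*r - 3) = (-r^2 - 2*r + 3)/(-r^2 + 2*r + 3)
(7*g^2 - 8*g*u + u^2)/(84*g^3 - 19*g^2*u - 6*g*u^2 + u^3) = (-g + u)/(-12*g^2 + g*u + u^2)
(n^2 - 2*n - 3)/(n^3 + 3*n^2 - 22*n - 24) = (n - 3)/(n^2 + 2*n - 24)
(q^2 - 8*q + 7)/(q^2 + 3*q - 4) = (q - 7)/(q + 4)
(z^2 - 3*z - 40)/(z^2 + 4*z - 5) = (z - 8)/(z - 1)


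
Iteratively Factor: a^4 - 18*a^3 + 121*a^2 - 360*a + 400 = (a - 4)*(a^3 - 14*a^2 + 65*a - 100) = (a - 5)*(a - 4)*(a^2 - 9*a + 20) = (a - 5)*(a - 4)^2*(a - 5)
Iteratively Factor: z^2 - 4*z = (z)*(z - 4)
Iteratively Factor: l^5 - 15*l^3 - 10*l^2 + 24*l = (l - 4)*(l^4 + 4*l^3 + l^2 - 6*l) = (l - 4)*(l + 2)*(l^3 + 2*l^2 - 3*l) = (l - 4)*(l + 2)*(l + 3)*(l^2 - l) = (l - 4)*(l - 1)*(l + 2)*(l + 3)*(l)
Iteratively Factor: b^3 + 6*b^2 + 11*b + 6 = (b + 1)*(b^2 + 5*b + 6) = (b + 1)*(b + 3)*(b + 2)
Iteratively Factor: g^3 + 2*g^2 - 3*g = (g)*(g^2 + 2*g - 3) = g*(g - 1)*(g + 3)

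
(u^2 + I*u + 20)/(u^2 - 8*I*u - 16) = (u + 5*I)/(u - 4*I)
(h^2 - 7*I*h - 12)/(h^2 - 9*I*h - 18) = (h - 4*I)/(h - 6*I)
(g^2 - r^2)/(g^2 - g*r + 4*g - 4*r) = (g + r)/(g + 4)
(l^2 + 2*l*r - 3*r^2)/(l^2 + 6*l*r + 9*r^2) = (l - r)/(l + 3*r)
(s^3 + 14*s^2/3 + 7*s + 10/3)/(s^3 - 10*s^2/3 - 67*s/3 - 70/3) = (s + 1)/(s - 7)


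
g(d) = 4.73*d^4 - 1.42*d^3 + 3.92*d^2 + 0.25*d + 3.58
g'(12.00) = 32174.65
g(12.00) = 96198.58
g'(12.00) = 32174.65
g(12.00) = 96198.58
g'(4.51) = 1684.56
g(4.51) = 1911.07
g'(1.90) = 129.54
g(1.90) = 70.11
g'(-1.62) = -104.07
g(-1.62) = 52.08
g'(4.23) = 1389.19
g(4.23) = 1481.64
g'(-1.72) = -122.11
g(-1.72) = 63.37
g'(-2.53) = -353.25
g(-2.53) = 244.83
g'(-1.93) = -166.77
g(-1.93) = 93.54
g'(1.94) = 137.57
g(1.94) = 75.45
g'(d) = 18.92*d^3 - 4.26*d^2 + 7.84*d + 0.25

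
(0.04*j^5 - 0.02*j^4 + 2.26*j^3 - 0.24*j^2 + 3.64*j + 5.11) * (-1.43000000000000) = -0.0572*j^5 + 0.0286*j^4 - 3.2318*j^3 + 0.3432*j^2 - 5.2052*j - 7.3073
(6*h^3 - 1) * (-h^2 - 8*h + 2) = -6*h^5 - 48*h^4 + 12*h^3 + h^2 + 8*h - 2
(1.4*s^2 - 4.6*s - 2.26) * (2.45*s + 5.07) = 3.43*s^3 - 4.172*s^2 - 28.859*s - 11.4582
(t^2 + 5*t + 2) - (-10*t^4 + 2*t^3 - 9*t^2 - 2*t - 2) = 10*t^4 - 2*t^3 + 10*t^2 + 7*t + 4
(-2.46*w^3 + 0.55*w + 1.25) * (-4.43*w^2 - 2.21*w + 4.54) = 10.8978*w^5 + 5.4366*w^4 - 13.6049*w^3 - 6.753*w^2 - 0.2655*w + 5.675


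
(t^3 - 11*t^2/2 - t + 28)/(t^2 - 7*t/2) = t - 2 - 8/t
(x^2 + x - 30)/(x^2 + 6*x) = (x - 5)/x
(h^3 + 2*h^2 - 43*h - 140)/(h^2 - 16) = (h^2 - 2*h - 35)/(h - 4)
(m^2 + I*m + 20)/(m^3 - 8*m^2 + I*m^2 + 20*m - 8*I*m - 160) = 1/(m - 8)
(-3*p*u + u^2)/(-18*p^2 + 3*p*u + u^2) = u/(6*p + u)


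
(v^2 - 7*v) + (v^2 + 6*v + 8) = 2*v^2 - v + 8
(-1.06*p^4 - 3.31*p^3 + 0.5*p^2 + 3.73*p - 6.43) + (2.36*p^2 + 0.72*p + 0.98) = -1.06*p^4 - 3.31*p^3 + 2.86*p^2 + 4.45*p - 5.45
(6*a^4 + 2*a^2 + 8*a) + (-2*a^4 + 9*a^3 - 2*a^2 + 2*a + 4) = 4*a^4 + 9*a^3 + 10*a + 4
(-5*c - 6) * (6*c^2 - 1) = -30*c^3 - 36*c^2 + 5*c + 6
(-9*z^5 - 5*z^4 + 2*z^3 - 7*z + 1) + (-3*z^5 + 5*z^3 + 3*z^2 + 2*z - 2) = -12*z^5 - 5*z^4 + 7*z^3 + 3*z^2 - 5*z - 1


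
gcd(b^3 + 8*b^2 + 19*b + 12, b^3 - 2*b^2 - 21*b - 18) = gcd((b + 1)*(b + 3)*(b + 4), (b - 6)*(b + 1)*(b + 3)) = b^2 + 4*b + 3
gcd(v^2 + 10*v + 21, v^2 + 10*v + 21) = v^2 + 10*v + 21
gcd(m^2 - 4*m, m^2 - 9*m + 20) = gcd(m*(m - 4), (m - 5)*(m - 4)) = m - 4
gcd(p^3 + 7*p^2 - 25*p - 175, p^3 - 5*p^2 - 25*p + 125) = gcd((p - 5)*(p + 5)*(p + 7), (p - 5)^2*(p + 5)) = p^2 - 25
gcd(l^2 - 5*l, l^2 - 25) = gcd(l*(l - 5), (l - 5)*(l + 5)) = l - 5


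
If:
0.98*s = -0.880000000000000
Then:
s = -0.90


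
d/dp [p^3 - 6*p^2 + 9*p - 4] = 3*p^2 - 12*p + 9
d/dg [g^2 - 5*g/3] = 2*g - 5/3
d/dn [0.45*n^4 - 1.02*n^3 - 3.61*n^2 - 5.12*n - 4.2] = 1.8*n^3 - 3.06*n^2 - 7.22*n - 5.12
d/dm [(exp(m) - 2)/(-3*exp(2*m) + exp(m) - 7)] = ((exp(m) - 2)*(6*exp(m) - 1) - 3*exp(2*m) + exp(m) - 7)*exp(m)/(3*exp(2*m) - exp(m) + 7)^2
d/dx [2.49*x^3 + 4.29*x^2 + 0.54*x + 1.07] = 7.47*x^2 + 8.58*x + 0.54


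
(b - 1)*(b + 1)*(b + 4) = b^3 + 4*b^2 - b - 4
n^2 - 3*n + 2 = (n - 2)*(n - 1)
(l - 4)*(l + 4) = l^2 - 16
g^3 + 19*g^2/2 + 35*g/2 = g*(g + 5/2)*(g + 7)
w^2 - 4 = (w - 2)*(w + 2)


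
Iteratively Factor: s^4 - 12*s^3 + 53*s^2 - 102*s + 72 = (s - 3)*(s^3 - 9*s^2 + 26*s - 24) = (s - 3)*(s - 2)*(s^2 - 7*s + 12) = (s - 4)*(s - 3)*(s - 2)*(s - 3)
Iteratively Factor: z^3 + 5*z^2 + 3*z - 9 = (z - 1)*(z^2 + 6*z + 9) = (z - 1)*(z + 3)*(z + 3)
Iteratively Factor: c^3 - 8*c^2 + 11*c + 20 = (c - 5)*(c^2 - 3*c - 4) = (c - 5)*(c - 4)*(c + 1)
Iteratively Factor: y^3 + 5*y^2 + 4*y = (y + 4)*(y^2 + y) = y*(y + 4)*(y + 1)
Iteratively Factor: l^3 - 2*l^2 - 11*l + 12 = (l + 3)*(l^2 - 5*l + 4) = (l - 1)*(l + 3)*(l - 4)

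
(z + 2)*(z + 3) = z^2 + 5*z + 6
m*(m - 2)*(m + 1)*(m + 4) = m^4 + 3*m^3 - 6*m^2 - 8*m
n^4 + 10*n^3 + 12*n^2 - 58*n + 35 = (n - 1)^2*(n + 5)*(n + 7)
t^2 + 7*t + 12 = (t + 3)*(t + 4)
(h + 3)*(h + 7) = h^2 + 10*h + 21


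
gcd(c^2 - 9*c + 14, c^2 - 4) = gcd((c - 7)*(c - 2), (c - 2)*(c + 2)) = c - 2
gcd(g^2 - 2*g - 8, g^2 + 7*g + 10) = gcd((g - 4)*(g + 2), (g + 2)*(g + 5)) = g + 2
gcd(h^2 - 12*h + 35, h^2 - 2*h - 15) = h - 5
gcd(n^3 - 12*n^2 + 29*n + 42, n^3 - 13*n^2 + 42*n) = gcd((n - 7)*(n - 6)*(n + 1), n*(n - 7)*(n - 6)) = n^2 - 13*n + 42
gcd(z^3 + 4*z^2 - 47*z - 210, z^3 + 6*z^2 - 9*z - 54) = z + 6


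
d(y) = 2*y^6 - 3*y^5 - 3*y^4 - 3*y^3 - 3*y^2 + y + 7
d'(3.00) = 1279.00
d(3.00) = 388.00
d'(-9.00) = -798929.00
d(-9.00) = 1222288.00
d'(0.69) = -12.89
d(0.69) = 4.34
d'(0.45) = -5.01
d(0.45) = 6.41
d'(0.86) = -21.01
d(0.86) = 1.49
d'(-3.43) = -7373.33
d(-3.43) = 4355.19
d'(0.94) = -25.46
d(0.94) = -0.37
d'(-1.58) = -176.30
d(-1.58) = 51.72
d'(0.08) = 0.46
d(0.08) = 7.06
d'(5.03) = 27252.50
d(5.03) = 20366.30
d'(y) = 12*y^5 - 15*y^4 - 12*y^3 - 9*y^2 - 6*y + 1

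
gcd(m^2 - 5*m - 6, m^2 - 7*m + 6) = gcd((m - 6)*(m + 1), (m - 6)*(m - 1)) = m - 6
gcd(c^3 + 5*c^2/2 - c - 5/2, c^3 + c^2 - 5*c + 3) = c - 1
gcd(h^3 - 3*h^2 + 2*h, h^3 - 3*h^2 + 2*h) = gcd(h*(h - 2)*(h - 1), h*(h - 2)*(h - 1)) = h^3 - 3*h^2 + 2*h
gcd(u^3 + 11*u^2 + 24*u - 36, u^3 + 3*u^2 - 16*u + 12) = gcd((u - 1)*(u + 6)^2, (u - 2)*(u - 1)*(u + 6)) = u^2 + 5*u - 6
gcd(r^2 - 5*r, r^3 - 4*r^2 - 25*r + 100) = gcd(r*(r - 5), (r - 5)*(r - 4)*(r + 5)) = r - 5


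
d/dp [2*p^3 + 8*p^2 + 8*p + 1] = 6*p^2 + 16*p + 8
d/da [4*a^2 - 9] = 8*a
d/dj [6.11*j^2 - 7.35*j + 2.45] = 12.22*j - 7.35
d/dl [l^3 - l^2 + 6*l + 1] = 3*l^2 - 2*l + 6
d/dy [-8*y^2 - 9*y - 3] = -16*y - 9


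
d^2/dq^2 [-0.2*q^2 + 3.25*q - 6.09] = -0.400000000000000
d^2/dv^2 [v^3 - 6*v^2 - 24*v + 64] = 6*v - 12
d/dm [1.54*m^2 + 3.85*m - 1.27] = 3.08*m + 3.85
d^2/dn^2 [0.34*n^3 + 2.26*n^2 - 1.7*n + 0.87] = 2.04*n + 4.52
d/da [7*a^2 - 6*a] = 14*a - 6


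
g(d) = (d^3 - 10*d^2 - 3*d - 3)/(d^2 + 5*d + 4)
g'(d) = (-2*d - 5)*(d^3 - 10*d^2 - 3*d - 3)/(d^2 + 5*d + 4)^2 + (3*d^2 - 20*d - 3)/(d^2 + 5*d + 4) = (d^4 + 10*d^3 - 35*d^2 - 74*d + 3)/(d^4 + 10*d^3 + 33*d^2 + 40*d + 16)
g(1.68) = -2.07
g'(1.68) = -0.71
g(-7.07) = -44.81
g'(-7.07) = -6.50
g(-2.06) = 23.34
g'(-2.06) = -14.78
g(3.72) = -2.77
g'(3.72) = -0.04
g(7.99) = -1.44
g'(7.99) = 0.55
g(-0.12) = -0.82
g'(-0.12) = 0.97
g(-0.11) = -0.81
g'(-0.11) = 0.89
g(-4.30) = -257.08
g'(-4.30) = -794.96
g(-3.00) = 55.50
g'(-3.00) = -69.75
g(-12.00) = -35.62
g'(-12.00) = -0.09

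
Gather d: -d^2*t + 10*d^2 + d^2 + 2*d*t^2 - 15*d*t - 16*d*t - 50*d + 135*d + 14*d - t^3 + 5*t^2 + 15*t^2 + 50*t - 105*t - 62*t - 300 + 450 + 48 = d^2*(11 - t) + d*(2*t^2 - 31*t + 99) - t^3 + 20*t^2 - 117*t + 198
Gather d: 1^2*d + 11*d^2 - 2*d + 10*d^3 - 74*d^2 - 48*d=10*d^3 - 63*d^2 - 49*d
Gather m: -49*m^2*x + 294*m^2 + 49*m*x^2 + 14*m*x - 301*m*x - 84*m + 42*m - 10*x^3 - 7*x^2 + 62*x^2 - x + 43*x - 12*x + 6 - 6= m^2*(294 - 49*x) + m*(49*x^2 - 287*x - 42) - 10*x^3 + 55*x^2 + 30*x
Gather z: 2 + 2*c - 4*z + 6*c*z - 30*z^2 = 2*c - 30*z^2 + z*(6*c - 4) + 2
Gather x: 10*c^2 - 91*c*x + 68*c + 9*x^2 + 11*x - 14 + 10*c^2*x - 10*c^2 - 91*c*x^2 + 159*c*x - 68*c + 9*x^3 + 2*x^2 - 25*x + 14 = 9*x^3 + x^2*(11 - 91*c) + x*(10*c^2 + 68*c - 14)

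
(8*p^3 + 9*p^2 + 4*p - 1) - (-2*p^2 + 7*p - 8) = 8*p^3 + 11*p^2 - 3*p + 7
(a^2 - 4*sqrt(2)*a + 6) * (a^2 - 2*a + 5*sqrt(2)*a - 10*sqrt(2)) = a^4 - 2*a^3 + sqrt(2)*a^3 - 34*a^2 - 2*sqrt(2)*a^2 + 30*sqrt(2)*a + 68*a - 60*sqrt(2)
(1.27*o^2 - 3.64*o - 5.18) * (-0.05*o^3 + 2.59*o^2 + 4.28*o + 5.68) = -0.0635*o^5 + 3.4713*o^4 - 3.733*o^3 - 21.7818*o^2 - 42.8456*o - 29.4224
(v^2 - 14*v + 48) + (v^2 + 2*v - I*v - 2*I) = 2*v^2 - 12*v - I*v + 48 - 2*I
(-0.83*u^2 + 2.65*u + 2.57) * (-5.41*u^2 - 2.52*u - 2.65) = 4.4903*u^4 - 12.2449*u^3 - 18.3822*u^2 - 13.4989*u - 6.8105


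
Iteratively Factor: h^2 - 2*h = (h - 2)*(h)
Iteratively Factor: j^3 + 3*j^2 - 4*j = (j + 4)*(j^2 - j) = j*(j + 4)*(j - 1)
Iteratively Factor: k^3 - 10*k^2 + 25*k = (k - 5)*(k^2 - 5*k) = (k - 5)^2*(k)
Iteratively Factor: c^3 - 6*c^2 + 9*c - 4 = (c - 1)*(c^2 - 5*c + 4) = (c - 1)^2*(c - 4)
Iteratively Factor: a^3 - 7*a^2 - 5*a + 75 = (a + 3)*(a^2 - 10*a + 25) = (a - 5)*(a + 3)*(a - 5)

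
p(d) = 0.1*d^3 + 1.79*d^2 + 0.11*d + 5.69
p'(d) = 0.3*d^2 + 3.58*d + 0.11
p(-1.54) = 9.40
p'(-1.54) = -4.69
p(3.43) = 31.16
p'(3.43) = 15.92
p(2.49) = 18.61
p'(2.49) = 10.88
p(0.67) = 6.60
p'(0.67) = 2.64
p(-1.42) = 8.86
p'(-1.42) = -4.37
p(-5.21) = 39.56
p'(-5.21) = -10.40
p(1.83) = 12.50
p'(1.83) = 7.67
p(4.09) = 42.92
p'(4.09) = 19.77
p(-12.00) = 89.33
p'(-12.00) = 0.35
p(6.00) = 92.39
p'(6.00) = 32.39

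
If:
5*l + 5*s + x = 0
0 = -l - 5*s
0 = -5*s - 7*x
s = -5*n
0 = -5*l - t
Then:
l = 0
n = 0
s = 0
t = 0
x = 0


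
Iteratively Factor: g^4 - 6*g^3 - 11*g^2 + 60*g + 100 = (g + 2)*(g^3 - 8*g^2 + 5*g + 50) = (g + 2)^2*(g^2 - 10*g + 25) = (g - 5)*(g + 2)^2*(g - 5)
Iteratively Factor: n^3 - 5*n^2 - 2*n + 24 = (n - 4)*(n^2 - n - 6) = (n - 4)*(n - 3)*(n + 2)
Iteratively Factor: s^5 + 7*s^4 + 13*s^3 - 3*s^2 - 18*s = (s + 3)*(s^4 + 4*s^3 + s^2 - 6*s) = (s + 3)^2*(s^3 + s^2 - 2*s) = s*(s + 3)^2*(s^2 + s - 2) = s*(s + 2)*(s + 3)^2*(s - 1)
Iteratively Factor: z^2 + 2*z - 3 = (z + 3)*(z - 1)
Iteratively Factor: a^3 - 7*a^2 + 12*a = (a)*(a^2 - 7*a + 12) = a*(a - 4)*(a - 3)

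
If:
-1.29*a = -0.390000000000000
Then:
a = 0.30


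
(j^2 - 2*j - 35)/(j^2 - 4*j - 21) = (j + 5)/(j + 3)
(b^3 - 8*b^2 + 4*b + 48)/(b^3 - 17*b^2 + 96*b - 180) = (b^2 - 2*b - 8)/(b^2 - 11*b + 30)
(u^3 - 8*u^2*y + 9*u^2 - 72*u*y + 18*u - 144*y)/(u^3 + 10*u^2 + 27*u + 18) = (u - 8*y)/(u + 1)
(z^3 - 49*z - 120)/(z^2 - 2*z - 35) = (z^2 - 5*z - 24)/(z - 7)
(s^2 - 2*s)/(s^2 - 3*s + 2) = s/(s - 1)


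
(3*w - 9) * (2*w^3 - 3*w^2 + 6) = 6*w^4 - 27*w^3 + 27*w^2 + 18*w - 54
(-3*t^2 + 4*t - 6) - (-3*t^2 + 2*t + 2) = 2*t - 8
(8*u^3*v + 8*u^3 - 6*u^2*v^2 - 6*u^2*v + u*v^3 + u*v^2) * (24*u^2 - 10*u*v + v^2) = 192*u^5*v + 192*u^5 - 224*u^4*v^2 - 224*u^4*v + 92*u^3*v^3 + 92*u^3*v^2 - 16*u^2*v^4 - 16*u^2*v^3 + u*v^5 + u*v^4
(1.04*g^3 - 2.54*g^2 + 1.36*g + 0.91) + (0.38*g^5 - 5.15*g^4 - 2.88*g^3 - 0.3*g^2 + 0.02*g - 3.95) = 0.38*g^5 - 5.15*g^4 - 1.84*g^3 - 2.84*g^2 + 1.38*g - 3.04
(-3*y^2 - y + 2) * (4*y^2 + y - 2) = -12*y^4 - 7*y^3 + 13*y^2 + 4*y - 4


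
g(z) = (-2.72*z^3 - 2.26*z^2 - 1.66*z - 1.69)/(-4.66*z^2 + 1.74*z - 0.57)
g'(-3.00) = 0.55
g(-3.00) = -1.18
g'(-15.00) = 0.58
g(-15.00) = -8.09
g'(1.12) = -0.65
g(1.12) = 2.28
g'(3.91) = 0.53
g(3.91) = 3.16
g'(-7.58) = 0.58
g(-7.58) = -3.79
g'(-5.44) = 0.57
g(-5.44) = -2.56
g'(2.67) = 0.45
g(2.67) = 2.54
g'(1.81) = 0.23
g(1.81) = 2.22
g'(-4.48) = 0.57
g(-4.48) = -2.01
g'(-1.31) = 0.58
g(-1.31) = -0.25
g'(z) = (9.32*z - 1.74)*(-2.72*z^3 - 2.26*z^2 - 1.66*z - 1.69)/(-4.66*z^2 + 1.74*z - 0.57)^2 + (-8.16*z^2 - 4.52*z - 1.66)/(-4.66*z^2 + 1.74*z - 0.57) = (12.6752*z^4 - 9.4656*z^3 - 7.0168*z^2 - 13.1744*z + 3.8868)/(21.7156*z^4 - 16.2168*z^3 + 8.34*z^2 - 1.9836*z + 0.3249)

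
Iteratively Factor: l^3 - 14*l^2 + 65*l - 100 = (l - 5)*(l^2 - 9*l + 20) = (l - 5)^2*(l - 4)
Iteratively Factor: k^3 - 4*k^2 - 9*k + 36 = (k - 4)*(k^2 - 9) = (k - 4)*(k - 3)*(k + 3)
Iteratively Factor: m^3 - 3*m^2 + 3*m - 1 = (m - 1)*(m^2 - 2*m + 1) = (m - 1)^2*(m - 1)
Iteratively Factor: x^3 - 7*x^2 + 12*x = (x)*(x^2 - 7*x + 12) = x*(x - 4)*(x - 3)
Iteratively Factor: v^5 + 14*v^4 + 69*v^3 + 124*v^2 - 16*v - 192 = (v + 4)*(v^4 + 10*v^3 + 29*v^2 + 8*v - 48) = (v + 3)*(v + 4)*(v^3 + 7*v^2 + 8*v - 16) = (v + 3)*(v + 4)^2*(v^2 + 3*v - 4) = (v - 1)*(v + 3)*(v + 4)^2*(v + 4)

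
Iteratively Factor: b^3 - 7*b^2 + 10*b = (b - 2)*(b^2 - 5*b) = b*(b - 2)*(b - 5)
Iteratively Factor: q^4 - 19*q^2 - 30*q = (q - 5)*(q^3 + 5*q^2 + 6*q) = (q - 5)*(q + 2)*(q^2 + 3*q) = (q - 5)*(q + 2)*(q + 3)*(q)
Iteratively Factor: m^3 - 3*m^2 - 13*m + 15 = (m - 5)*(m^2 + 2*m - 3) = (m - 5)*(m - 1)*(m + 3)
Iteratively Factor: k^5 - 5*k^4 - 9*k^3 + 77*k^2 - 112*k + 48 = (k - 1)*(k^4 - 4*k^3 - 13*k^2 + 64*k - 48) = (k - 1)^2*(k^3 - 3*k^2 - 16*k + 48) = (k - 4)*(k - 1)^2*(k^2 + k - 12) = (k - 4)*(k - 1)^2*(k + 4)*(k - 3)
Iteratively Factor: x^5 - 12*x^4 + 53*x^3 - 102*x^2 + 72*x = (x - 2)*(x^4 - 10*x^3 + 33*x^2 - 36*x) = x*(x - 2)*(x^3 - 10*x^2 + 33*x - 36) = x*(x - 4)*(x - 2)*(x^2 - 6*x + 9) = x*(x - 4)*(x - 3)*(x - 2)*(x - 3)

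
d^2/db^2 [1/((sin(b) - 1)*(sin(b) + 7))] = (-83*sin(b) + sin(3*b) + 11*cos(2*b) - 97)/((sin(b) - 1)^2*(sin(b) + 7)^3)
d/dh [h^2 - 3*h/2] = 2*h - 3/2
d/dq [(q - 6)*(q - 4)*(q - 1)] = 3*q^2 - 22*q + 34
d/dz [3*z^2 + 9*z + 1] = 6*z + 9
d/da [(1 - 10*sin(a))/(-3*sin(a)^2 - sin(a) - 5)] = (-30*sin(a)^2 + 6*sin(a) + 51)*cos(a)/(3*sin(a)^2 + sin(a) + 5)^2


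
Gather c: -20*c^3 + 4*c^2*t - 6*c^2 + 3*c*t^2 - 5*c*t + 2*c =-20*c^3 + c^2*(4*t - 6) + c*(3*t^2 - 5*t + 2)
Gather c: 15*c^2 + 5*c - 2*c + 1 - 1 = 15*c^2 + 3*c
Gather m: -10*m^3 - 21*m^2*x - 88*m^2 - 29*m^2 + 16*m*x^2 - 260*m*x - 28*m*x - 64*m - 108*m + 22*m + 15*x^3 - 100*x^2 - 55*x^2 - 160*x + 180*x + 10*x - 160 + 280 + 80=-10*m^3 + m^2*(-21*x - 117) + m*(16*x^2 - 288*x - 150) + 15*x^3 - 155*x^2 + 30*x + 200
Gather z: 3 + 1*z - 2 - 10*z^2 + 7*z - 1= -10*z^2 + 8*z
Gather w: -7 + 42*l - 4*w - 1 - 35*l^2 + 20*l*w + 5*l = -35*l^2 + 47*l + w*(20*l - 4) - 8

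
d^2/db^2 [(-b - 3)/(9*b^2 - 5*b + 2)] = 2*(-(b + 3)*(18*b - 5)^2 + (27*b + 22)*(9*b^2 - 5*b + 2))/(9*b^2 - 5*b + 2)^3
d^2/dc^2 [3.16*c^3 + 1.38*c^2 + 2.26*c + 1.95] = 18.96*c + 2.76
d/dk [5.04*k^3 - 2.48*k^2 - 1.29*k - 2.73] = 15.12*k^2 - 4.96*k - 1.29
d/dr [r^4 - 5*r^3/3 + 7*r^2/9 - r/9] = 4*r^3 - 5*r^2 + 14*r/9 - 1/9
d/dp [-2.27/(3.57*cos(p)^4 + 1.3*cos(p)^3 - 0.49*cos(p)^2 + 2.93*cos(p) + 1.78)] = (-32.4156*cos(p)^3 - 8.853*cos(p)^2 + 2.2246*cos(p) - 6.6511)*sin(p)/(3.57*cos(p)^4 + 1.3*cos(p)^3 - 0.49*cos(p)^2 + 2.93*cos(p) + 1.78)^2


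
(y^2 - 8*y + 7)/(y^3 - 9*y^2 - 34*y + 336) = (y - 1)/(y^2 - 2*y - 48)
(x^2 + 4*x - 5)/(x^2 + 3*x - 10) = (x - 1)/(x - 2)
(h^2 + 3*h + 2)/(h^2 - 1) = (h + 2)/(h - 1)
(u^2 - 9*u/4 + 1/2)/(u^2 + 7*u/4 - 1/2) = (u - 2)/(u + 2)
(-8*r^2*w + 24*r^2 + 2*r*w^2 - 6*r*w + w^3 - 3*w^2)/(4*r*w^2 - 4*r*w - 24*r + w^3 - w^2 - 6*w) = (-2*r + w)/(w + 2)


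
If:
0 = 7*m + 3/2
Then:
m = -3/14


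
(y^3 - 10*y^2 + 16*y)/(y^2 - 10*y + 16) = y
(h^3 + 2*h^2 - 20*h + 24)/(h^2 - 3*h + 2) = (h^2 + 4*h - 12)/(h - 1)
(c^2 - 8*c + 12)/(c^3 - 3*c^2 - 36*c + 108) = (c - 2)/(c^2 + 3*c - 18)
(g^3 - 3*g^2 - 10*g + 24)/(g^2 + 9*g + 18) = (g^2 - 6*g + 8)/(g + 6)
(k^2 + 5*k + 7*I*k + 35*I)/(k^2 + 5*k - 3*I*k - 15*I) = (k + 7*I)/(k - 3*I)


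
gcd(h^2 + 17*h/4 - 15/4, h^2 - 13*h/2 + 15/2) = 1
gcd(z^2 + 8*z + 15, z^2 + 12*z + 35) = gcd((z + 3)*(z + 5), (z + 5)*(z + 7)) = z + 5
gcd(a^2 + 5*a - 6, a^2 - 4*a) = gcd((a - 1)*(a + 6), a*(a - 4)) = 1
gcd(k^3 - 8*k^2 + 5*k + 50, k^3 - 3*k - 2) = 1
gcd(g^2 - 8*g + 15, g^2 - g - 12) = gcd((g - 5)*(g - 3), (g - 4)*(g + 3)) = 1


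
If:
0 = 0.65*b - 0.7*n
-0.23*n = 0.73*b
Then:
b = 0.00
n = 0.00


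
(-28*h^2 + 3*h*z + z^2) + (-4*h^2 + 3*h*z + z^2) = -32*h^2 + 6*h*z + 2*z^2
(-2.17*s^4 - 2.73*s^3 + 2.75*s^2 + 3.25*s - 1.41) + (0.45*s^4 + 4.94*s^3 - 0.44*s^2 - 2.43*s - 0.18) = -1.72*s^4 + 2.21*s^3 + 2.31*s^2 + 0.82*s - 1.59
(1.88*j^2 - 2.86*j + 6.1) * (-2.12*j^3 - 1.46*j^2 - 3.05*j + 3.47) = -3.9856*j^5 + 3.3184*j^4 - 14.4904*j^3 + 6.3406*j^2 - 28.5292*j + 21.167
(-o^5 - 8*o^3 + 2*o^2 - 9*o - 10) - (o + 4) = -o^5 - 8*o^3 + 2*o^2 - 10*o - 14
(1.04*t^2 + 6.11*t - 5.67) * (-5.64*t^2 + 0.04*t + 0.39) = -5.8656*t^4 - 34.4188*t^3 + 32.6288*t^2 + 2.1561*t - 2.2113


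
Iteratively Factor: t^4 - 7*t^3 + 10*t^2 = (t)*(t^3 - 7*t^2 + 10*t) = t^2*(t^2 - 7*t + 10) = t^2*(t - 5)*(t - 2)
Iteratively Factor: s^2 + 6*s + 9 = (s + 3)*(s + 3)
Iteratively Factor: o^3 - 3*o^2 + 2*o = (o - 1)*(o^2 - 2*o) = (o - 2)*(o - 1)*(o)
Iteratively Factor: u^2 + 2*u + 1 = (u + 1)*(u + 1)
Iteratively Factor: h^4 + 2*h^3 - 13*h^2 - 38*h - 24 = (h - 4)*(h^3 + 6*h^2 + 11*h + 6) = (h - 4)*(h + 1)*(h^2 + 5*h + 6) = (h - 4)*(h + 1)*(h + 3)*(h + 2)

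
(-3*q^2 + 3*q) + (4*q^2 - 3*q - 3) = q^2 - 3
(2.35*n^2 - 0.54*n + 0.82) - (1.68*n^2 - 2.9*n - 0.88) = 0.67*n^2 + 2.36*n + 1.7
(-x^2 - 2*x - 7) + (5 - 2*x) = -x^2 - 4*x - 2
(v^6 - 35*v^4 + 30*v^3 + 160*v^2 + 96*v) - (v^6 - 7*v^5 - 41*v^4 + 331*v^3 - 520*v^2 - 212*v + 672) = 7*v^5 + 6*v^4 - 301*v^3 + 680*v^2 + 308*v - 672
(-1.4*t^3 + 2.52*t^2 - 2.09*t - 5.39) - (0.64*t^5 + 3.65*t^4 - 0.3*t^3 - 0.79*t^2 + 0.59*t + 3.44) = -0.64*t^5 - 3.65*t^4 - 1.1*t^3 + 3.31*t^2 - 2.68*t - 8.83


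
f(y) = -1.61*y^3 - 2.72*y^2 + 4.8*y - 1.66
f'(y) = -4.83*y^2 - 5.44*y + 4.8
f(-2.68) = -3.07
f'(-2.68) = -15.31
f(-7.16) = 415.50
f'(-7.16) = -203.86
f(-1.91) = -9.53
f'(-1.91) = -2.43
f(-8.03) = 618.04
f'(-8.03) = -262.96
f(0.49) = -0.15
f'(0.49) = 0.97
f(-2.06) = -9.02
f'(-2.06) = -4.49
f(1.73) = -9.83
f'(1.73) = -19.07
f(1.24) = -2.96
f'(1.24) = -9.37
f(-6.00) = 219.38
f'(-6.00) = -136.44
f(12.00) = -3117.82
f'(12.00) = -756.00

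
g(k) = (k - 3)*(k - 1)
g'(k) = 2*k - 4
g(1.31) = -0.52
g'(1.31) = -1.38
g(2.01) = -1.00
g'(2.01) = 0.02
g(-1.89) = 14.13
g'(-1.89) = -7.78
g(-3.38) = 27.94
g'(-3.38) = -10.76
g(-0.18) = 3.75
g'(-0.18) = -4.36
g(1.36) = -0.59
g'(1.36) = -1.28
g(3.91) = 2.65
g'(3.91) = 3.82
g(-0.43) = 4.90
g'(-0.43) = -4.86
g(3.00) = 0.00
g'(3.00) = 2.00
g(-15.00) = 288.00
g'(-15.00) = -34.00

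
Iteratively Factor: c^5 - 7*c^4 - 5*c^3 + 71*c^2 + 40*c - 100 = (c - 5)*(c^4 - 2*c^3 - 15*c^2 - 4*c + 20) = (c - 5)^2*(c^3 + 3*c^2 - 4) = (c - 5)^2*(c + 2)*(c^2 + c - 2) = (c - 5)^2*(c + 2)^2*(c - 1)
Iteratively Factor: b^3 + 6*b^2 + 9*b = (b + 3)*(b^2 + 3*b) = b*(b + 3)*(b + 3)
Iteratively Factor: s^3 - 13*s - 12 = (s + 1)*(s^2 - s - 12) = (s - 4)*(s + 1)*(s + 3)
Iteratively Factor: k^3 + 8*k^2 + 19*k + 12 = (k + 4)*(k^2 + 4*k + 3) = (k + 3)*(k + 4)*(k + 1)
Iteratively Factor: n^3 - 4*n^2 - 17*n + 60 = (n - 3)*(n^2 - n - 20) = (n - 5)*(n - 3)*(n + 4)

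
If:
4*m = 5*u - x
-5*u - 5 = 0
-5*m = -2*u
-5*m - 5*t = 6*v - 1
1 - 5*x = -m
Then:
No Solution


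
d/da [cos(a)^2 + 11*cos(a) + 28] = -(2*cos(a) + 11)*sin(a)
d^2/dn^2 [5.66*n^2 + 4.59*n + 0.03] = 11.3200000000000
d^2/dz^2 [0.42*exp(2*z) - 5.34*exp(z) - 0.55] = (1.68*exp(z) - 5.34)*exp(z)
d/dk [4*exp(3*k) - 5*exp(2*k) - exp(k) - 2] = (12*exp(2*k) - 10*exp(k) - 1)*exp(k)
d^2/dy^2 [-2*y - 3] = 0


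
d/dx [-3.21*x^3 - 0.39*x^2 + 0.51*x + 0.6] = -9.63*x^2 - 0.78*x + 0.51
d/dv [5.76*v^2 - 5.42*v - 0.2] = 11.52*v - 5.42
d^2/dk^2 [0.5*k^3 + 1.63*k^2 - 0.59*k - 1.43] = 3.0*k + 3.26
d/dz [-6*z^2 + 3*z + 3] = 3 - 12*z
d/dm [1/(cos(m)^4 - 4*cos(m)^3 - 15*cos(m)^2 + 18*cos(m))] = 2*(2*cos(m)^3 - 6*cos(m)^2 - 15*cos(m) + 9)*sin(m)/((cos(m)^3 - 4*cos(m)^2 - 15*cos(m) + 18)^2*cos(m)^2)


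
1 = 1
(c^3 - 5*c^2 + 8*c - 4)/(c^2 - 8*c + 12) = (c^2 - 3*c + 2)/(c - 6)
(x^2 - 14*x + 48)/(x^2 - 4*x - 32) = (x - 6)/(x + 4)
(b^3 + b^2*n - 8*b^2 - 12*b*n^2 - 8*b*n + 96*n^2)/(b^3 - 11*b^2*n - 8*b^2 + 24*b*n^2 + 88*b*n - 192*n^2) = (b + 4*n)/(b - 8*n)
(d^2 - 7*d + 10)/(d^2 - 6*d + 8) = (d - 5)/(d - 4)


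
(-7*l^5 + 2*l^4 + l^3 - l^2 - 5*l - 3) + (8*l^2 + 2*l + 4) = -7*l^5 + 2*l^4 + l^3 + 7*l^2 - 3*l + 1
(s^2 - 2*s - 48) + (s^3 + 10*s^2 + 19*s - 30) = s^3 + 11*s^2 + 17*s - 78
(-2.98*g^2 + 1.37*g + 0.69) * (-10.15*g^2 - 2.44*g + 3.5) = 30.247*g^4 - 6.6343*g^3 - 20.7763*g^2 + 3.1114*g + 2.415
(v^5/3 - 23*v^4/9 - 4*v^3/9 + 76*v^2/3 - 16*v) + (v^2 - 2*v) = v^5/3 - 23*v^4/9 - 4*v^3/9 + 79*v^2/3 - 18*v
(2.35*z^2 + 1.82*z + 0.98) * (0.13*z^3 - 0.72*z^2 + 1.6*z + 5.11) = 0.3055*z^5 - 1.4554*z^4 + 2.577*z^3 + 14.2149*z^2 + 10.8682*z + 5.0078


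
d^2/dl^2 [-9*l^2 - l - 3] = -18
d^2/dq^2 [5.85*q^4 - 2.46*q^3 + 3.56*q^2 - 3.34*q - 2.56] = 70.2*q^2 - 14.76*q + 7.12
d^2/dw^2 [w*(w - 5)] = 2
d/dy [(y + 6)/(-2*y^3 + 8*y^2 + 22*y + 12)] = (y^2 + 6*y - 30)/(y^5 - 9*y^4 + 3*y^3 + 73*y^2 + 96*y + 36)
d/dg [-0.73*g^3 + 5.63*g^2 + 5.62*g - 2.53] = -2.19*g^2 + 11.26*g + 5.62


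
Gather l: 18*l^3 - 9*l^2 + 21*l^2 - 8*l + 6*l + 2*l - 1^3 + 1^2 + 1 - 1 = 18*l^3 + 12*l^2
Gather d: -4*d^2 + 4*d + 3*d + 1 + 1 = -4*d^2 + 7*d + 2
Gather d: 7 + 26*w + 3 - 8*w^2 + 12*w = -8*w^2 + 38*w + 10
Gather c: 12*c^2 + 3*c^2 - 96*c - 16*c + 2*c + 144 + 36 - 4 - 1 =15*c^2 - 110*c + 175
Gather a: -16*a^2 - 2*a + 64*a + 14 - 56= -16*a^2 + 62*a - 42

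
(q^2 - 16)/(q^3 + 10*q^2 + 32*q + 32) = (q - 4)/(q^2 + 6*q + 8)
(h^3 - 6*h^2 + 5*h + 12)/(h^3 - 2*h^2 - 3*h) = (h - 4)/h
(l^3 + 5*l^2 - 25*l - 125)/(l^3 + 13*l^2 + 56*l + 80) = (l^2 - 25)/(l^2 + 8*l + 16)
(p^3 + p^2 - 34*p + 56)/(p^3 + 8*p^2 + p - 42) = (p - 4)/(p + 3)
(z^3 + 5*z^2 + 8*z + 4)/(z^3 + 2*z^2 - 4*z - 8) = (z + 1)/(z - 2)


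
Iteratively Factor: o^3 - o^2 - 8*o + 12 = (o - 2)*(o^2 + o - 6) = (o - 2)*(o + 3)*(o - 2)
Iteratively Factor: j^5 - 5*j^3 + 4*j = (j - 1)*(j^4 + j^3 - 4*j^2 - 4*j) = (j - 2)*(j - 1)*(j^3 + 3*j^2 + 2*j) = (j - 2)*(j - 1)*(j + 2)*(j^2 + j) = j*(j - 2)*(j - 1)*(j + 2)*(j + 1)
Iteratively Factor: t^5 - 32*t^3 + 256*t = (t + 4)*(t^4 - 4*t^3 - 16*t^2 + 64*t) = (t + 4)^2*(t^3 - 8*t^2 + 16*t) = t*(t + 4)^2*(t^2 - 8*t + 16) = t*(t - 4)*(t + 4)^2*(t - 4)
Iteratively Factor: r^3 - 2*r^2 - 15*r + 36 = (r + 4)*(r^2 - 6*r + 9) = (r - 3)*(r + 4)*(r - 3)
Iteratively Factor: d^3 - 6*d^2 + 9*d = (d - 3)*(d^2 - 3*d) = d*(d - 3)*(d - 3)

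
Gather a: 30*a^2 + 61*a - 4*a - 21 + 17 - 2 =30*a^2 + 57*a - 6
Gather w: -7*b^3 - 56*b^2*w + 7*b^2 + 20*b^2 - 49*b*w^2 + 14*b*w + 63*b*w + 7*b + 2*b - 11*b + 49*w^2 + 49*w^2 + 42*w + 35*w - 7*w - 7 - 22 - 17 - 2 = -7*b^3 + 27*b^2 - 2*b + w^2*(98 - 49*b) + w*(-56*b^2 + 77*b + 70) - 48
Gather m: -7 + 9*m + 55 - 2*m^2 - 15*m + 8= -2*m^2 - 6*m + 56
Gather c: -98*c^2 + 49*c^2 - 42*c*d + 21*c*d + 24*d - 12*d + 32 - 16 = -49*c^2 - 21*c*d + 12*d + 16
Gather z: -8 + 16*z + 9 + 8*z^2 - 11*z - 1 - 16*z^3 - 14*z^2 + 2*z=-16*z^3 - 6*z^2 + 7*z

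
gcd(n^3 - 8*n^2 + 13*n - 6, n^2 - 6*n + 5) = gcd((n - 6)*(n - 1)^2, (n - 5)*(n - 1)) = n - 1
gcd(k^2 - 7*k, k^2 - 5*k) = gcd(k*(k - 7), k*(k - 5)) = k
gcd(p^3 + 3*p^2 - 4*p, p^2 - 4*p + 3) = p - 1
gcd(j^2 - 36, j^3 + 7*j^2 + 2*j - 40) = 1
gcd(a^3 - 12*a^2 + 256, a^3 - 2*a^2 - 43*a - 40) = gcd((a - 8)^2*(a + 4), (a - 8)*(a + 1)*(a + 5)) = a - 8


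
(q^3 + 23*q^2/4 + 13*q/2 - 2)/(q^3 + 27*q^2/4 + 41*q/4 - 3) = (q + 2)/(q + 3)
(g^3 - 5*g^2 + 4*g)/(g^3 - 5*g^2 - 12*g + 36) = g*(g^2 - 5*g + 4)/(g^3 - 5*g^2 - 12*g + 36)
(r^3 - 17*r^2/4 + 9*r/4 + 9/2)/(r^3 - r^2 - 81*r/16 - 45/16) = 4*(r - 2)/(4*r + 5)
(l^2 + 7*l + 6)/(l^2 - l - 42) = (l + 1)/(l - 7)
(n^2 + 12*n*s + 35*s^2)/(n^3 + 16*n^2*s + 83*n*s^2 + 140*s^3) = 1/(n + 4*s)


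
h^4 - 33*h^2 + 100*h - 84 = (h - 3)*(h - 2)^2*(h + 7)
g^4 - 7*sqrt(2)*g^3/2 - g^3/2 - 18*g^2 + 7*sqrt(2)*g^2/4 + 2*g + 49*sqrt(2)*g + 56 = (g - 4)*(g + 7/2)*(g - 4*sqrt(2))*(g + sqrt(2)/2)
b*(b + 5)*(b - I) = b^3 + 5*b^2 - I*b^2 - 5*I*b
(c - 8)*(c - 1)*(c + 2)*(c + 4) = c^4 - 3*c^3 - 38*c^2 - 24*c + 64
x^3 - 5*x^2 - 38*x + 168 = (x - 7)*(x - 4)*(x + 6)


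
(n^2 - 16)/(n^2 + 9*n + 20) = (n - 4)/(n + 5)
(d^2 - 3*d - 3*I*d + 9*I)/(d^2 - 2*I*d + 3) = (d - 3)/(d + I)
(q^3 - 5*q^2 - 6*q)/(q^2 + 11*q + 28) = q*(q^2 - 5*q - 6)/(q^2 + 11*q + 28)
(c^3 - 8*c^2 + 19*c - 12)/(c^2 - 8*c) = (c^3 - 8*c^2 + 19*c - 12)/(c*(c - 8))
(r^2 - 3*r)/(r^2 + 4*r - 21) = r/(r + 7)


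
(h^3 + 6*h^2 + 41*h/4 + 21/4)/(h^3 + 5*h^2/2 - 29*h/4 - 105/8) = 2*(h + 1)/(2*h - 5)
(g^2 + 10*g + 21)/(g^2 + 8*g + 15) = (g + 7)/(g + 5)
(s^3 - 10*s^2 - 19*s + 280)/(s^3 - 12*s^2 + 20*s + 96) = (s^2 - 2*s - 35)/(s^2 - 4*s - 12)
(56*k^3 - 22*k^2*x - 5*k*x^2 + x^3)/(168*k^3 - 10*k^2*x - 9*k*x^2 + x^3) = (-2*k + x)/(-6*k + x)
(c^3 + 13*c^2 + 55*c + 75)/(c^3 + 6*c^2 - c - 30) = (c + 5)/(c - 2)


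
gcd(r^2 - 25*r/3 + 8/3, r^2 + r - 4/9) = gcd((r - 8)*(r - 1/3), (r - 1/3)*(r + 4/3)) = r - 1/3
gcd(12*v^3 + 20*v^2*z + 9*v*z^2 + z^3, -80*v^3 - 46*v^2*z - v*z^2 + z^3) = 2*v + z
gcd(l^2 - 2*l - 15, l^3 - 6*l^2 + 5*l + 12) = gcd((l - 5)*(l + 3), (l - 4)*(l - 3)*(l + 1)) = 1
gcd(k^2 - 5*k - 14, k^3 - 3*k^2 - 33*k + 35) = k - 7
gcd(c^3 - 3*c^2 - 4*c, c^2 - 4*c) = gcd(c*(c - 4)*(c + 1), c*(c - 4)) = c^2 - 4*c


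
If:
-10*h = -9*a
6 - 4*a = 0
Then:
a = 3/2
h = 27/20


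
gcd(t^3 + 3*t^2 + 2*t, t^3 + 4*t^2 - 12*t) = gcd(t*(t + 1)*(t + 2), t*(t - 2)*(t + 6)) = t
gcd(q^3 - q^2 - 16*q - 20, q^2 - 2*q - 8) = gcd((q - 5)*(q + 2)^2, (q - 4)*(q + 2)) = q + 2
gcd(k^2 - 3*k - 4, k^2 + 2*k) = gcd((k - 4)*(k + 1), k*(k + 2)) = 1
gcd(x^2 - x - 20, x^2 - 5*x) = x - 5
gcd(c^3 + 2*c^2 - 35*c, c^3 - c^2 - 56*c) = c^2 + 7*c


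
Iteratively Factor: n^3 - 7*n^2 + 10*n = (n - 5)*(n^2 - 2*n) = n*(n - 5)*(n - 2)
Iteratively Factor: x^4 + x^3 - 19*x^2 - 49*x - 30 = (x + 2)*(x^3 - x^2 - 17*x - 15) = (x - 5)*(x + 2)*(x^2 + 4*x + 3) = (x - 5)*(x + 1)*(x + 2)*(x + 3)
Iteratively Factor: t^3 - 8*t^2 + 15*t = (t - 5)*(t^2 - 3*t) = (t - 5)*(t - 3)*(t)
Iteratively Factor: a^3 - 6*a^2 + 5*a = (a - 1)*(a^2 - 5*a) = a*(a - 1)*(a - 5)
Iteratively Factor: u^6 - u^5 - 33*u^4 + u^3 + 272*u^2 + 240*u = (u - 4)*(u^5 + 3*u^4 - 21*u^3 - 83*u^2 - 60*u) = (u - 5)*(u - 4)*(u^4 + 8*u^3 + 19*u^2 + 12*u) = (u - 5)*(u - 4)*(u + 3)*(u^3 + 5*u^2 + 4*u) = (u - 5)*(u - 4)*(u + 3)*(u + 4)*(u^2 + u) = u*(u - 5)*(u - 4)*(u + 3)*(u + 4)*(u + 1)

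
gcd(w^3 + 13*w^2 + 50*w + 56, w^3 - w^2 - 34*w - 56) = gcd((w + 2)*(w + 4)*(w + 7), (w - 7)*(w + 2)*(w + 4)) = w^2 + 6*w + 8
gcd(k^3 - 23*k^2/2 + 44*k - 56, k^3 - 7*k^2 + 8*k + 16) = k^2 - 8*k + 16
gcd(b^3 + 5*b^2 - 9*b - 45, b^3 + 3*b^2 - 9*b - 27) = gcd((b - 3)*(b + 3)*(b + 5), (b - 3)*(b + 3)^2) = b^2 - 9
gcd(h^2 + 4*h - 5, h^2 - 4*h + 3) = h - 1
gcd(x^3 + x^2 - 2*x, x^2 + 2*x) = x^2 + 2*x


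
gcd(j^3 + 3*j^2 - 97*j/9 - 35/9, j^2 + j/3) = j + 1/3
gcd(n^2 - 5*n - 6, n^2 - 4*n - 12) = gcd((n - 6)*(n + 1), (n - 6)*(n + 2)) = n - 6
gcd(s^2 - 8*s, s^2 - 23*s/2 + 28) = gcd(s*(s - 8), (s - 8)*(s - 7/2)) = s - 8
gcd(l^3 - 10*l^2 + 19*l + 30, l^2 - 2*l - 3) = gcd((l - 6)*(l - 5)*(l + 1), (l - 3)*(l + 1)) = l + 1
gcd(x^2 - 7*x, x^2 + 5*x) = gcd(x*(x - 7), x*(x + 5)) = x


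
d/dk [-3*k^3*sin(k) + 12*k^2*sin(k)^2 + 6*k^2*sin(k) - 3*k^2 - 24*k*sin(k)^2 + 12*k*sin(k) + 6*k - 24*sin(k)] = -3*k^3*cos(k) - 9*k^2*sin(k) + 12*k^2*sin(2*k) + 6*k^2*cos(k) - 24*k*sin(2*k) + 12*sqrt(2)*k*sin(k + pi/4) - 12*k*cos(2*k) + 6*k + 12*sin(k) - 24*cos(k) + 12*cos(2*k) - 6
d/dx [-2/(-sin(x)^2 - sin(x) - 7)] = -2*(2*sin(x) + 1)*cos(x)/(sin(x)^2 + sin(x) + 7)^2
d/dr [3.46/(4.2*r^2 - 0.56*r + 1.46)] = (1.9376 - 29.064*r)/(4.2*r^2 - 0.56*r + 1.46)^2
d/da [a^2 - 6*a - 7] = 2*a - 6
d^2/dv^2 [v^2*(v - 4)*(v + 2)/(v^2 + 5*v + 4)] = 2*(v^6 + 15*v^5 + 87*v^4 + 158*v^3 + 72*v^2 - 96*v - 128)/(v^6 + 15*v^5 + 87*v^4 + 245*v^3 + 348*v^2 + 240*v + 64)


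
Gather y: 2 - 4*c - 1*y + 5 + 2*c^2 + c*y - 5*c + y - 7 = 2*c^2 + c*y - 9*c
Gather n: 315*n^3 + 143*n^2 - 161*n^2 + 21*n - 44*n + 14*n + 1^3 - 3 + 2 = 315*n^3 - 18*n^2 - 9*n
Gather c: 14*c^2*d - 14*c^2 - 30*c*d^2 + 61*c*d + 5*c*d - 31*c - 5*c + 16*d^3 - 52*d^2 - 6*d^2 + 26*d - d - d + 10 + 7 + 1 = c^2*(14*d - 14) + c*(-30*d^2 + 66*d - 36) + 16*d^3 - 58*d^2 + 24*d + 18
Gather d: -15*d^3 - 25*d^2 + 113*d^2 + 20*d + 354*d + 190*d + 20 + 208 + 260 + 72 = -15*d^3 + 88*d^2 + 564*d + 560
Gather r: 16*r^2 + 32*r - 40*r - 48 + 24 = 16*r^2 - 8*r - 24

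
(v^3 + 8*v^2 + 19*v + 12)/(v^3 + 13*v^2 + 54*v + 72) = (v + 1)/(v + 6)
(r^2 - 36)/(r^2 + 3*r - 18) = (r - 6)/(r - 3)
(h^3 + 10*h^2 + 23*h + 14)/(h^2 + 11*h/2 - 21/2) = 2*(h^2 + 3*h + 2)/(2*h - 3)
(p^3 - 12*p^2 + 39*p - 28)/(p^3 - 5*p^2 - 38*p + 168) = (p - 1)/(p + 6)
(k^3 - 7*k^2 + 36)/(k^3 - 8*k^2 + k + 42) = (k - 6)/(k - 7)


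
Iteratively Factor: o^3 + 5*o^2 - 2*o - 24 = (o + 3)*(o^2 + 2*o - 8) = (o - 2)*(o + 3)*(o + 4)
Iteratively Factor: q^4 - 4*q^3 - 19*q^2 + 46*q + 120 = (q - 4)*(q^3 - 19*q - 30) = (q - 5)*(q - 4)*(q^2 + 5*q + 6) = (q - 5)*(q - 4)*(q + 3)*(q + 2)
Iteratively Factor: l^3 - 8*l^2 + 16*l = (l - 4)*(l^2 - 4*l) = (l - 4)^2*(l)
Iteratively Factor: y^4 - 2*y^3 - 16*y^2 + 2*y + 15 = (y - 5)*(y^3 + 3*y^2 - y - 3) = (y - 5)*(y - 1)*(y^2 + 4*y + 3) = (y - 5)*(y - 1)*(y + 3)*(y + 1)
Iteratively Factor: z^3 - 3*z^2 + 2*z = (z - 1)*(z^2 - 2*z) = (z - 2)*(z - 1)*(z)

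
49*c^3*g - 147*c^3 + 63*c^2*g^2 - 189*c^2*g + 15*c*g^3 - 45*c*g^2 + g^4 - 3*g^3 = (c + g)*(7*c + g)^2*(g - 3)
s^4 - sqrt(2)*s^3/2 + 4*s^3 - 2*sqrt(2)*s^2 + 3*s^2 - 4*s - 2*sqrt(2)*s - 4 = (s + 2)*(s - sqrt(2))*(sqrt(2)*s/2 + sqrt(2))*(sqrt(2)*s + 1)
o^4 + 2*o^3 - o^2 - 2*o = o*(o - 1)*(o + 1)*(o + 2)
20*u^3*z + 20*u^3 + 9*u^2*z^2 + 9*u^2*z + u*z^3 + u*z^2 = (4*u + z)*(5*u + z)*(u*z + u)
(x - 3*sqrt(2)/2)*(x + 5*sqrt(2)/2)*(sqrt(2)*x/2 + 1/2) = sqrt(2)*x^3/2 + 3*x^2/2 - 13*sqrt(2)*x/4 - 15/4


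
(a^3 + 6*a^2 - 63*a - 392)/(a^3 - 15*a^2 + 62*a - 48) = (a^2 + 14*a + 49)/(a^2 - 7*a + 6)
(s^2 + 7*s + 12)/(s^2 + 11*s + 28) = (s + 3)/(s + 7)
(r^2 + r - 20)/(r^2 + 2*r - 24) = (r + 5)/(r + 6)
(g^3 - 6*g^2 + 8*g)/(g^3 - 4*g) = (g - 4)/(g + 2)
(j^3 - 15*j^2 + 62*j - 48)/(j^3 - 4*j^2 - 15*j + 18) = (j - 8)/(j + 3)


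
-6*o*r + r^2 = r*(-6*o + r)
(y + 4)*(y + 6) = y^2 + 10*y + 24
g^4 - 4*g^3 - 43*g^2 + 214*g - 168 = (g - 6)*(g - 4)*(g - 1)*(g + 7)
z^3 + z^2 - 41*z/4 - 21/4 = (z - 3)*(z + 1/2)*(z + 7/2)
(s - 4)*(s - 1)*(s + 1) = s^3 - 4*s^2 - s + 4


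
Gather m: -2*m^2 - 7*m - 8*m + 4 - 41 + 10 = -2*m^2 - 15*m - 27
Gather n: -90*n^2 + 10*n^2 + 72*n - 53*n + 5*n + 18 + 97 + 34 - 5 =-80*n^2 + 24*n + 144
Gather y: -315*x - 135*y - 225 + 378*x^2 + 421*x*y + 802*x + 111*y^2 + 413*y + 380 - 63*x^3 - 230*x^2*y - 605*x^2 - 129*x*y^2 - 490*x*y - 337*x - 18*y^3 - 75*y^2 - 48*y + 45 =-63*x^3 - 227*x^2 + 150*x - 18*y^3 + y^2*(36 - 129*x) + y*(-230*x^2 - 69*x + 230) + 200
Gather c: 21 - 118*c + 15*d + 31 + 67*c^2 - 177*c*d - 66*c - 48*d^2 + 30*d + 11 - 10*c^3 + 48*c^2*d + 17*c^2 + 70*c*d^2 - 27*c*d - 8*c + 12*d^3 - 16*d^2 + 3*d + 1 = -10*c^3 + c^2*(48*d + 84) + c*(70*d^2 - 204*d - 192) + 12*d^3 - 64*d^2 + 48*d + 64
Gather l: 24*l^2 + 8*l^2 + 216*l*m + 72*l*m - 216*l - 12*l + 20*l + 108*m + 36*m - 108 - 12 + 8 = 32*l^2 + l*(288*m - 208) + 144*m - 112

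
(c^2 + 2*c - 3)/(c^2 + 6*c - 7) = (c + 3)/(c + 7)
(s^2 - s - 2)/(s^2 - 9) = (s^2 - s - 2)/(s^2 - 9)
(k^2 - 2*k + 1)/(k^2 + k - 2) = (k - 1)/(k + 2)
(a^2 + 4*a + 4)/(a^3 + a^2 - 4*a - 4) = (a + 2)/(a^2 - a - 2)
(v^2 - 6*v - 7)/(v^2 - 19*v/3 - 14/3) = 3*(v + 1)/(3*v + 2)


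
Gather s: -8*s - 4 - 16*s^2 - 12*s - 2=-16*s^2 - 20*s - 6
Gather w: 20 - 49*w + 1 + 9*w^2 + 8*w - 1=9*w^2 - 41*w + 20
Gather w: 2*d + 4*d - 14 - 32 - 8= 6*d - 54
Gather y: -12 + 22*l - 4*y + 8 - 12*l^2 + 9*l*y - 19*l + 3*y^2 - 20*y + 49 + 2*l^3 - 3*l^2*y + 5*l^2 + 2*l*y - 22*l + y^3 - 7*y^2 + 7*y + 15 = 2*l^3 - 7*l^2 - 19*l + y^3 - 4*y^2 + y*(-3*l^2 + 11*l - 17) + 60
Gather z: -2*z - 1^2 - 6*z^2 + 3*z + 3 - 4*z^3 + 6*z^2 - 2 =-4*z^3 + z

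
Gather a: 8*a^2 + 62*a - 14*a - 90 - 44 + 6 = 8*a^2 + 48*a - 128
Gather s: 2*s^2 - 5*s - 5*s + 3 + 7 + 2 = 2*s^2 - 10*s + 12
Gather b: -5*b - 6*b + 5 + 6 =11 - 11*b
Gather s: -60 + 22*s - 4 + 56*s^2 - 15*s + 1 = 56*s^2 + 7*s - 63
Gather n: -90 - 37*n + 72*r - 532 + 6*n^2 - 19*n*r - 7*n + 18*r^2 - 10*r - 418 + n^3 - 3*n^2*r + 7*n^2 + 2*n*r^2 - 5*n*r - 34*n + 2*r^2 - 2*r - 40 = n^3 + n^2*(13 - 3*r) + n*(2*r^2 - 24*r - 78) + 20*r^2 + 60*r - 1080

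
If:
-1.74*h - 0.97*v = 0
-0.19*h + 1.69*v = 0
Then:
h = 0.00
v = 0.00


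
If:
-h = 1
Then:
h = -1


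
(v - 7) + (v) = 2*v - 7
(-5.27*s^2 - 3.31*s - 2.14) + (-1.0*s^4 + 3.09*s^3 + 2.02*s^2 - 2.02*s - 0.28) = -1.0*s^4 + 3.09*s^3 - 3.25*s^2 - 5.33*s - 2.42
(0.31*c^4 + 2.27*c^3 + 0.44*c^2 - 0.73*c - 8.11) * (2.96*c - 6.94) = 0.9176*c^5 + 4.5678*c^4 - 14.4514*c^3 - 5.2144*c^2 - 18.9394*c + 56.2834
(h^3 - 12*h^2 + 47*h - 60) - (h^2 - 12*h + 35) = h^3 - 13*h^2 + 59*h - 95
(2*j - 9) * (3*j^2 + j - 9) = 6*j^3 - 25*j^2 - 27*j + 81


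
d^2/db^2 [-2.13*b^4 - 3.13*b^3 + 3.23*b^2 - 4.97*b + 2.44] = -25.56*b^2 - 18.78*b + 6.46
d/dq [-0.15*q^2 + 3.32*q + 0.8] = 3.32 - 0.3*q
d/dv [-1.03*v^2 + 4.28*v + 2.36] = 4.28 - 2.06*v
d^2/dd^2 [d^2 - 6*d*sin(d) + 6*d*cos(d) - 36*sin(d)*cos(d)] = -6*sqrt(2)*d*cos(d + pi/4) + 72*sin(2*d) - 12*sqrt(2)*sin(d + pi/4) + 2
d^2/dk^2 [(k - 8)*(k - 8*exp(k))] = -8*k*exp(k) + 48*exp(k) + 2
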